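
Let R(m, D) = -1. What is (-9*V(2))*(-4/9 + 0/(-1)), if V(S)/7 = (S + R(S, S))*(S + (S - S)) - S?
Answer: 0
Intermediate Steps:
V(S) = -7*S + 7*S*(-1 + S) (V(S) = 7*((S - 1)*(S + (S - S)) - S) = 7*((-1 + S)*(S + 0) - S) = 7*((-1 + S)*S - S) = 7*(S*(-1 + S) - S) = 7*(-S + S*(-1 + S)) = -7*S + 7*S*(-1 + S))
(-9*V(2))*(-4/9 + 0/(-1)) = (-63*2*(-2 + 2))*(-4/9 + 0/(-1)) = (-63*2*0)*(-4*1/9 + 0*(-1)) = (-9*0)*(-4/9 + 0) = 0*(-4/9) = 0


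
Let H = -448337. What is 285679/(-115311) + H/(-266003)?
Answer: -24293283230/30673071933 ≈ -0.79201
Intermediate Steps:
285679/(-115311) + H/(-266003) = 285679/(-115311) - 448337/(-266003) = 285679*(-1/115311) - 448337*(-1/266003) = -285679/115311 + 448337/266003 = -24293283230/30673071933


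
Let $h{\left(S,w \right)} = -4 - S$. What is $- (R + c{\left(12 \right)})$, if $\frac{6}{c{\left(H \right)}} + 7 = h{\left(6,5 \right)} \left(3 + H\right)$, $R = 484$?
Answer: $- \frac{75982}{157} \approx -483.96$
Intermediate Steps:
$c{\left(H \right)} = \frac{6}{-37 - 10 H}$ ($c{\left(H \right)} = \frac{6}{-7 + \left(-4 - 6\right) \left(3 + H\right)} = \frac{6}{-7 - 10 \left(3 + H\right)} = \frac{6}{-7 - \left(30 + 10 H\right)} = \frac{6}{-37 - 10 H}$)
$- (R + c{\left(12 \right)}) = - (484 - \frac{6}{37 + 10 \cdot 12}) = - (484 - \frac{6}{37 + 120}) = - (484 - \frac{6}{157}) = \left(-1\right) \frac{75982}{157} = - \frac{75982}{157}$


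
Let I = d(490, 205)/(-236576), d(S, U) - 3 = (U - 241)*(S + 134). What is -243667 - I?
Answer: -57645786653/236576 ≈ -2.4367e+5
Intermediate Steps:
d(S, U) = 3 + (-241 + U)*(134 + S) (d(S, U) = 3 + (U - 241)*(S + 134) = 3 + (-241 + U)*(134 + S))
I = 22461/236576 (I = (-32291 - 241*490 + 134*205 + 490*205)/(-236576) = (-32291 - 118090 + 27470 + 100450)*(-1/236576) = -22461*(-1/236576) = 22461/236576 ≈ 0.094942)
-243667 - I = -243667 - 1*22461/236576 = -243667 - 22461/236576 = -57645786653/236576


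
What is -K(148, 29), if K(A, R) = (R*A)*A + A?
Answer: -635364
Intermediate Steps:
K(A, R) = A + R*A**2 (K(A, R) = (A*R)*A + A = R*A**2 + A = A + R*A**2)
-K(148, 29) = -148*(1 + 148*29) = -148*(1 + 4292) = -148*4293 = -1*635364 = -635364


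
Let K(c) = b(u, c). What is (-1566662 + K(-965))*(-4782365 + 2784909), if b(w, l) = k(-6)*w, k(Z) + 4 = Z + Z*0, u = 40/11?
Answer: 34423521512992/11 ≈ 3.1294e+12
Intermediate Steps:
u = 40/11 (u = 40*(1/11) = 40/11 ≈ 3.6364)
k(Z) = -4 + Z (k(Z) = -4 + (Z + Z*0) = -4 + (Z + 0) = -4 + Z)
b(w, l) = -10*w (b(w, l) = (-4 - 6)*w = -10*w)
K(c) = -400/11 (K(c) = -10*40/11 = -400/11)
(-1566662 + K(-965))*(-4782365 + 2784909) = (-1566662 - 400/11)*(-4782365 + 2784909) = -17233682/11*(-1997456) = 34423521512992/11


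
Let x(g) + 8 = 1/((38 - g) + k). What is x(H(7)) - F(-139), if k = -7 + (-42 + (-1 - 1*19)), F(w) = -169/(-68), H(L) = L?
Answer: -13581/1292 ≈ -10.512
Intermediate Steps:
F(w) = 169/68 (F(w) = -169*(-1/68) = 169/68)
k = -69 (k = -7 + (-42 + (-1 - 19)) = -7 + (-42 - 20) = -7 - 62 = -69)
x(g) = -8 + 1/(-31 - g) (x(g) = -8 + 1/((38 - g) - 69) = -8 + 1/(-31 - g))
x(H(7)) - F(-139) = (-249 - 8*7)/(31 + 7) - 1*169/68 = (-249 - 56)/38 - 169/68 = (1/38)*(-305) - 169/68 = -305/38 - 169/68 = -13581/1292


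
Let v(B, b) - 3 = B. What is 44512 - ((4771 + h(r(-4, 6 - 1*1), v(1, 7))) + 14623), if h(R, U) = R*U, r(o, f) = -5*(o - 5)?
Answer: 24938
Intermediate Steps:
r(o, f) = 25 - 5*o (r(o, f) = -5*(-5 + o) = 25 - 5*o)
v(B, b) = 3 + B
44512 - ((4771 + h(r(-4, 6 - 1*1), v(1, 7))) + 14623) = 44512 - ((4771 + (25 - 5*(-4))*(3 + 1)) + 14623) = 44512 - ((4771 + (25 + 20)*4) + 14623) = 44512 - ((4771 + 45*4) + 14623) = 44512 - ((4771 + 180) + 14623) = 44512 - (4951 + 14623) = 44512 - 1*19574 = 44512 - 19574 = 24938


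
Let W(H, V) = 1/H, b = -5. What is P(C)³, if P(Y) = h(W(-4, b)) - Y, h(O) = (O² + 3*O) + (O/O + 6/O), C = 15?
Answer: -237176659/4096 ≈ -57904.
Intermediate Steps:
h(O) = 1 + O² + 3*O + 6/O (h(O) = (O² + 3*O) + (1 + 6/O) = 1 + O² + 3*O + 6/O)
P(Y) = -379/16 - Y (P(Y) = (1 + (1/(-4))² + 3/(-4) + 6/(1/(-4))) - Y = (1 + (-¼)² + 3*(-¼) + 6/(-¼)) - Y = (1 + 1/16 - ¾ + 6*(-4)) - Y = (1 + 1/16 - ¾ - 24) - Y = -379/16 - Y)
P(C)³ = (-379/16 - 1*15)³ = (-379/16 - 15)³ = (-619/16)³ = -237176659/4096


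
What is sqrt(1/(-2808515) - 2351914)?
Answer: I*sqrt(18551324953232559165)/2808515 ≈ 1533.6*I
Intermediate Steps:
sqrt(1/(-2808515) - 2351914) = sqrt(-1/2808515 - 2351914) = sqrt(-6605385747711/2808515) = I*sqrt(18551324953232559165)/2808515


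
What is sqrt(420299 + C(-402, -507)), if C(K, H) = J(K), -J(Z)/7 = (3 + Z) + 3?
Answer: sqrt(423071) ≈ 650.44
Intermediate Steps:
J(Z) = -42 - 7*Z (J(Z) = -7*((3 + Z) + 3) = -7*(6 + Z) = -42 - 7*Z)
C(K, H) = -42 - 7*K
sqrt(420299 + C(-402, -507)) = sqrt(420299 + (-42 - 7*(-402))) = sqrt(420299 + (-42 + 2814)) = sqrt(420299 + 2772) = sqrt(423071)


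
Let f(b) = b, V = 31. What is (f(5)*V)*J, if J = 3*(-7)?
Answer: -3255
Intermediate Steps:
J = -21
(f(5)*V)*J = (5*31)*(-21) = 155*(-21) = -3255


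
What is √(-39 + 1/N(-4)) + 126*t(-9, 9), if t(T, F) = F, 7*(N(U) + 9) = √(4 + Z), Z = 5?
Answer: 1134 + I*√35205/30 ≈ 1134.0 + 6.2543*I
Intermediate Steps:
N(U) = -60/7 (N(U) = -9 + √(4 + 5)/7 = -9 + √9/7 = -9 + (⅐)*3 = -9 + 3/7 = -60/7)
√(-39 + 1/N(-4)) + 126*t(-9, 9) = √(-39 + 1/(-60/7)) + 126*9 = √(-39 - 7/60) + 1134 = √(-2347/60) + 1134 = I*√35205/30 + 1134 = 1134 + I*√35205/30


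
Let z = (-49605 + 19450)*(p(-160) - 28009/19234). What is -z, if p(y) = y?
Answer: -574508065/118 ≈ -4.8687e+6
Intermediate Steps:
z = 574508065/118 (z = (-49605 + 19450)*(-160 - 28009/19234) = -30155*(-160 - 28009*1/19234) = -30155*(-160 - 28009/19234) = -30155*(-3105449/19234) = 574508065/118 ≈ 4.8687e+6)
-z = -1*574508065/118 = -574508065/118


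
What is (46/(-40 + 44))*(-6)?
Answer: -69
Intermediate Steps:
(46/(-40 + 44))*(-6) = (46/4)*(-6) = (46*(¼))*(-6) = (23/2)*(-6) = -69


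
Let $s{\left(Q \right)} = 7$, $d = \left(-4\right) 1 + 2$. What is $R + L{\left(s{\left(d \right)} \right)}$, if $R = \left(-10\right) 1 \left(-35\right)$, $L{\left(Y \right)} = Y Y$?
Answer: $399$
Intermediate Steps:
$d = -2$ ($d = -4 + 2 = -2$)
$L{\left(Y \right)} = Y^{2}$
$R = 350$ ($R = \left(-10\right) \left(-35\right) = 350$)
$R + L{\left(s{\left(d \right)} \right)} = 350 + 7^{2} = 350 + 49 = 399$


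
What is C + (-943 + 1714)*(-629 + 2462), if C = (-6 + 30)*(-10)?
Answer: 1413003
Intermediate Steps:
C = -240 (C = 24*(-10) = -240)
C + (-943 + 1714)*(-629 + 2462) = -240 + (-943 + 1714)*(-629 + 2462) = -240 + 771*1833 = -240 + 1413243 = 1413003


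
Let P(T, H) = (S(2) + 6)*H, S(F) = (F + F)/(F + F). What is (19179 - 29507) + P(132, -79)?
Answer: -10881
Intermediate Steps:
S(F) = 1 (S(F) = (2*F)/((2*F)) = (2*F)*(1/(2*F)) = 1)
P(T, H) = 7*H (P(T, H) = (1 + 6)*H = 7*H)
(19179 - 29507) + P(132, -79) = (19179 - 29507) + 7*(-79) = -10328 - 553 = -10881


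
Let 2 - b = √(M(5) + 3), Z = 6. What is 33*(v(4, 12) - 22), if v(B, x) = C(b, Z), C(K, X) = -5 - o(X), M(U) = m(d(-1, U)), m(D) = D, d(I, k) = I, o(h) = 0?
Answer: -891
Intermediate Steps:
M(U) = -1
b = 2 - √2 (b = 2 - √(-1 + 3) = 2 - √2 ≈ 0.58579)
C(K, X) = -5 (C(K, X) = -5 - 1*0 = -5 + 0 = -5)
v(B, x) = -5
33*(v(4, 12) - 22) = 33*(-5 - 22) = 33*(-27) = -891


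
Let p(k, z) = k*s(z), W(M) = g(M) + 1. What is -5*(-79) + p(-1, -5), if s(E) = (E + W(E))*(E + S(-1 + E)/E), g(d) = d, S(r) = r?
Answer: 1804/5 ≈ 360.80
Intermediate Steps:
W(M) = 1 + M (W(M) = M + 1 = 1 + M)
s(E) = (1 + 2*E)*(E + (-1 + E)/E) (s(E) = (E + (1 + E))*(E + (-1 + E)/E) = (1 + 2*E)*(E + (-1 + E)/E))
p(k, z) = k*(-1 - 1/z + 2*z² + 3*z)
-5*(-79) + p(-1, -5) = -5*(-79) - 1*(-1 - 1*(-5) + 2*(-5)³ + 3*(-5)²)/(-5) = 395 - 1*(-⅕)*(-1 + 5 + 2*(-125) + 3*25) = 395 - 1*(-⅕)*(-1 + 5 - 250 + 75) = 395 - 1*(-⅕)*(-171) = 395 - 171/5 = 1804/5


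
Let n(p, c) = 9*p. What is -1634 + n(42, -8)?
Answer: -1256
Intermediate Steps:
-1634 + n(42, -8) = -1634 + 9*42 = -1634 + 378 = -1256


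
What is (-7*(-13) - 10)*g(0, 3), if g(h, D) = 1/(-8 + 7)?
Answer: -81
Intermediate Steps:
g(h, D) = -1 (g(h, D) = 1/(-1) = -1)
(-7*(-13) - 10)*g(0, 3) = (-7*(-13) - 10)*(-1) = (91 - 10)*(-1) = 81*(-1) = -81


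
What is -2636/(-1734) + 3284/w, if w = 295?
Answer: 3236038/255765 ≈ 12.652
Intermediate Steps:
-2636/(-1734) + 3284/w = -2636/(-1734) + 3284/295 = -2636*(-1/1734) + 3284*(1/295) = 1318/867 + 3284/295 = 3236038/255765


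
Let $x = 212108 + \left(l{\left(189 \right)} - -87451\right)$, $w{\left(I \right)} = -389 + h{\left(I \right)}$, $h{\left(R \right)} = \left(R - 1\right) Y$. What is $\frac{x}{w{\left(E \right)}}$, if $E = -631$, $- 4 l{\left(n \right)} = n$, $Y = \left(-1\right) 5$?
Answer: $\frac{1198047}{11084} \approx 108.09$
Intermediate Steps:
$Y = -5$
$h{\left(R \right)} = 5 - 5 R$ ($h{\left(R \right)} = \left(R - 1\right) \left(-5\right) = \left(-1 + R\right) \left(-5\right) = 5 - 5 R$)
$l{\left(n \right)} = - \frac{n}{4}$
$w{\left(I \right)} = -384 - 5 I$ ($w{\left(I \right)} = -389 - \left(-5 + 5 I\right) = -384 - 5 I$)
$x = \frac{1198047}{4}$ ($x = 212108 - - \frac{349615}{4} = 212108 + \left(- \frac{189}{4} + 87451\right) = 212108 + \frac{349615}{4} = \frac{1198047}{4} \approx 2.9951 \cdot 10^{5}$)
$\frac{x}{w{\left(E \right)}} = \frac{1198047}{4 \left(-384 - -3155\right)} = \frac{1198047}{4 \left(-384 + 3155\right)} = \frac{1198047}{4 \cdot 2771} = \frac{1198047}{4} \cdot \frac{1}{2771} = \frac{1198047}{11084}$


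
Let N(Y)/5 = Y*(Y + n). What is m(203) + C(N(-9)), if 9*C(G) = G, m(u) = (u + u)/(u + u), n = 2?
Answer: 36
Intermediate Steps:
N(Y) = 5*Y*(2 + Y) (N(Y) = 5*(Y*(Y + 2)) = 5*(Y*(2 + Y)) = 5*Y*(2 + Y))
m(u) = 1 (m(u) = (2*u)/((2*u)) = (2*u)*(1/(2*u)) = 1)
C(G) = G/9
m(203) + C(N(-9)) = 1 + (5*(-9)*(2 - 9))/9 = 1 + (5*(-9)*(-7))/9 = 1 + (1/9)*315 = 1 + 35 = 36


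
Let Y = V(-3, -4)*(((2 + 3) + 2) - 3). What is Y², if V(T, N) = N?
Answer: 256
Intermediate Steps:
Y = -16 (Y = -4*(((2 + 3) + 2) - 3) = -4*((5 + 2) - 3) = -4*(7 - 3) = -4*4 = -16)
Y² = (-16)² = 256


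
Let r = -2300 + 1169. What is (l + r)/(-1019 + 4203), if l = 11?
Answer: -70/199 ≈ -0.35176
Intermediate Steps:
r = -1131
(l + r)/(-1019 + 4203) = (11 - 1131)/(-1019 + 4203) = -1120/3184 = -1120*1/3184 = -70/199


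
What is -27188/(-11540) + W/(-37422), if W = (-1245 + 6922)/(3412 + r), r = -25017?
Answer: 157011616549/66643690410 ≈ 2.3560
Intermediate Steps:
W = -5677/21605 (W = (-1245 + 6922)/(3412 - 25017) = 5677/(-21605) = 5677*(-1/21605) = -5677/21605 ≈ -0.26276)
-27188/(-11540) + W/(-37422) = -27188/(-11540) - 5677/21605/(-37422) = -27188*(-1/11540) - 5677/21605*(-1/37422) = 6797/2885 + 811/115500330 = 157011616549/66643690410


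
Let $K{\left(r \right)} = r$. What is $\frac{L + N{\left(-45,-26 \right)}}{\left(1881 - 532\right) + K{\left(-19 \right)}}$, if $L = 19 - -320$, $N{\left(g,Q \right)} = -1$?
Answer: $\frac{169}{665} \approx 0.25414$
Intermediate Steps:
$L = 339$ ($L = 19 + 320 = 339$)
$\frac{L + N{\left(-45,-26 \right)}}{\left(1881 - 532\right) + K{\left(-19 \right)}} = \frac{339 - 1}{\left(1881 - 532\right) - 19} = \frac{338}{1349 - 19} = \frac{338}{1330} = 338 \cdot \frac{1}{1330} = \frac{169}{665}$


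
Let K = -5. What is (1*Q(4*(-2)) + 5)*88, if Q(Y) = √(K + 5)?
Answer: 440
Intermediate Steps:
Q(Y) = 0 (Q(Y) = √(-5 + 5) = √0 = 0)
(1*Q(4*(-2)) + 5)*88 = (1*0 + 5)*88 = (0 + 5)*88 = 5*88 = 440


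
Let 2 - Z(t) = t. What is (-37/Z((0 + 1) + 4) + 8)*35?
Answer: 2135/3 ≈ 711.67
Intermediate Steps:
Z(t) = 2 - t
(-37/Z((0 + 1) + 4) + 8)*35 = (-37/(2 - ((0 + 1) + 4)) + 8)*35 = (-37/(2 - (1 + 4)) + 8)*35 = (-37/(2 - 1*5) + 8)*35 = (-37/(2 - 5) + 8)*35 = (-37/(-3) + 8)*35 = (-37*(-⅓) + 8)*35 = (37/3 + 8)*35 = (61/3)*35 = 2135/3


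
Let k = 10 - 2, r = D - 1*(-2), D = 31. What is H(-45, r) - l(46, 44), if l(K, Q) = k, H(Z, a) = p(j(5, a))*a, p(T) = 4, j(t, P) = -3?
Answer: 124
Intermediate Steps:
r = 33 (r = 31 - 1*(-2) = 31 + 2 = 33)
k = 8
H(Z, a) = 4*a
l(K, Q) = 8
H(-45, r) - l(46, 44) = 4*33 - 1*8 = 132 - 8 = 124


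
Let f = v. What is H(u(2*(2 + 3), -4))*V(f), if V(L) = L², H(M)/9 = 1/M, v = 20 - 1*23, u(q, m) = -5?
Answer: -81/5 ≈ -16.200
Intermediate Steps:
v = -3 (v = 20 - 23 = -3)
f = -3
H(M) = 9/M
H(u(2*(2 + 3), -4))*V(f) = (9/(-5))*(-3)² = (9*(-⅕))*9 = -9/5*9 = -81/5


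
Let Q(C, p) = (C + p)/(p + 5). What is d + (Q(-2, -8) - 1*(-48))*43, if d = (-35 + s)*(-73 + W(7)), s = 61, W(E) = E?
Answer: 1474/3 ≈ 491.33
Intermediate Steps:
Q(C, p) = (C + p)/(5 + p)
d = -1716 (d = (-35 + 61)*(-73 + 7) = 26*(-66) = -1716)
d + (Q(-2, -8) - 1*(-48))*43 = -1716 + ((-2 - 8)/(5 - 8) - 1*(-48))*43 = -1716 + (-10/(-3) + 48)*43 = -1716 + (-1/3*(-10) + 48)*43 = -1716 + (10/3 + 48)*43 = -1716 + (154/3)*43 = -1716 + 6622/3 = 1474/3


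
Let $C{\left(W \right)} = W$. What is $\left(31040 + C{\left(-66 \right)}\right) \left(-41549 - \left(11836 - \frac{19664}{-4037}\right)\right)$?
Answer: $- \frac{6675978271366}{4037} \approx -1.6537 \cdot 10^{9}$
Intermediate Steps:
$\left(31040 + C{\left(-66 \right)}\right) \left(-41549 - \left(11836 - \frac{19664}{-4037}\right)\right) = \left(31040 - 66\right) \left(-41549 - \left(11836 - \frac{19664}{-4037}\right)\right) = 30974 \left(-41549 + \left(19664 \left(- \frac{1}{4037}\right) - 11836\right)\right) = 30974 \left(-41549 - \frac{47801596}{4037}\right) = 30974 \left(- \frac{215534909}{4037}\right) = - \frac{6675978271366}{4037}$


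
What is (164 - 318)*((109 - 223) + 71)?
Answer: 6622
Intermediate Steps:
(164 - 318)*((109 - 223) + 71) = -154*(-114 + 71) = -154*(-43) = 6622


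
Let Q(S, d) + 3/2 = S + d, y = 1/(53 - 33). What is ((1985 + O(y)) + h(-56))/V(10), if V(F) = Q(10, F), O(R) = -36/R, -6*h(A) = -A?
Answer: 7534/111 ≈ 67.874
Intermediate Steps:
h(A) = A/6 (h(A) = -(-1)*A/6 = A/6)
y = 1/20 ≈ 0.050000
Q(S, d) = -3/2 + S + d (Q(S, d) = -3/2 + (S + d) = -3/2 + S + d)
V(F) = 17/2 + F (V(F) = -3/2 + 10 + F = 17/2 + F)
((1985 + O(y)) + h(-56))/V(10) = ((1985 - 36/1/20) + (⅙)*(-56))/(17/2 + 10) = ((1985 - 36*20) - 28/3)/(37/2) = ((1985 - 720) - 28/3)*(2/37) = (1265 - 28/3)*(2/37) = (3767/3)*(2/37) = 7534/111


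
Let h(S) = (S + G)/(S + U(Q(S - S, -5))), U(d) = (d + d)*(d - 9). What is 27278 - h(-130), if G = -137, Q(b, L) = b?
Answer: 3545873/130 ≈ 27276.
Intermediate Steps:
U(d) = 2*d*(-9 + d) (U(d) = (2*d)*(-9 + d) = 2*d*(-9 + d))
h(S) = (-137 + S)/S (h(S) = (S - 137)/(S + 2*(S - S)*(-9 + (S - S))) = (-137 + S)/(S + 2*0*(-9 + 0)) = (-137 + S)/(S + 2*0*(-9)) = (-137 + S)/(S + 0) = (-137 + S)/S)
27278 - h(-130) = 27278 - (-137 - 130)/(-130) = 27278 - (-1)*(-267)/130 = 27278 - 1*267/130 = 27278 - 267/130 = 3545873/130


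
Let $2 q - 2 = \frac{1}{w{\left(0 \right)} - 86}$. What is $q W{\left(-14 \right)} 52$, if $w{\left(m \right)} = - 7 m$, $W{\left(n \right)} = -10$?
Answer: $- \frac{22230}{43} \approx -516.98$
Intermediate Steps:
$q = \frac{171}{172}$ ($q = 1 + \frac{1}{2 \left(\left(-7\right) 0 - 86\right)} = 1 + \frac{1}{2 \left(0 - 86\right)} = 1 + \frac{1}{2 \left(-86\right)} = 1 + \frac{1}{2} \left(- \frac{1}{86}\right) = 1 - \frac{1}{172} = \frac{171}{172} \approx 0.99419$)
$q W{\left(-14 \right)} 52 = \frac{171}{172} \left(-10\right) 52 = \left(- \frac{855}{86}\right) 52 = - \frac{22230}{43}$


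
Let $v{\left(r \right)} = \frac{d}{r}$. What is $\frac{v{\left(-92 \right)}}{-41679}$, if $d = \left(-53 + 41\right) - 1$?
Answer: $- \frac{13}{3834468} \approx -3.3903 \cdot 10^{-6}$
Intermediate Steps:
$d = -13$ ($d = -12 - 1 = -13$)
$v{\left(r \right)} = - \frac{13}{r}$
$\frac{v{\left(-92 \right)}}{-41679} = \frac{\left(-13\right) \frac{1}{-92}}{-41679} = \left(-13\right) \left(- \frac{1}{92}\right) \left(- \frac{1}{41679}\right) = \frac{13}{92} \left(- \frac{1}{41679}\right) = - \frac{13}{3834468}$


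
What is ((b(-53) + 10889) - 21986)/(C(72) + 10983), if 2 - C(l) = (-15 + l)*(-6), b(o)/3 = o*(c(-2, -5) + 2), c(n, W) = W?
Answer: -10620/11327 ≈ -0.93758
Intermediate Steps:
b(o) = -9*o (b(o) = 3*(o*(-5 + 2)) = 3*(o*(-3)) = 3*(-3*o) = -9*o)
C(l) = -88 + 6*l (C(l) = 2 - (-15 + l)*(-6) = 2 - (90 - 6*l) = 2 + (-90 + 6*l) = -88 + 6*l)
((b(-53) + 10889) - 21986)/(C(72) + 10983) = ((-9*(-53) + 10889) - 21986)/((-88 + 6*72) + 10983) = ((477 + 10889) - 21986)/((-88 + 432) + 10983) = (11366 - 21986)/(344 + 10983) = -10620/11327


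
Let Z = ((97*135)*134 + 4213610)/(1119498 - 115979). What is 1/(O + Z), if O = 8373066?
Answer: 1003519/8402536787594 ≈ 1.1943e-7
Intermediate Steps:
Z = 5968340/1003519 (Z = (13095*134 + 4213610)/1003519 = (1754730 + 4213610)*(1/1003519) = 5968340*(1/1003519) = 5968340/1003519 ≈ 5.9474)
1/(O + Z) = 1/(8373066 + 5968340/1003519) = 1/(8402536787594/1003519) = 1003519/8402536787594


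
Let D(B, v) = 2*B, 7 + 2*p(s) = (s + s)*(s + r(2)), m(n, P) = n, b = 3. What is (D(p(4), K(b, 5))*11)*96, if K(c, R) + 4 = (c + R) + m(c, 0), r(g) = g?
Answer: 43296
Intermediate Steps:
K(c, R) = -4 + R + 2*c (K(c, R) = -4 + ((c + R) + c) = -4 + ((R + c) + c) = -4 + (R + 2*c) = -4 + R + 2*c)
p(s) = -7/2 + s*(2 + s) (p(s) = -7/2 + ((s + s)*(s + 2))/2 = -7/2 + ((2*s)*(2 + s))/2 = -7/2 + (2*s*(2 + s))/2 = -7/2 + s*(2 + s))
(D(p(4), K(b, 5))*11)*96 = ((2*(-7/2 + 4**2 + 2*4))*11)*96 = ((2*(-7/2 + 16 + 8))*11)*96 = ((2*(41/2))*11)*96 = (41*11)*96 = 451*96 = 43296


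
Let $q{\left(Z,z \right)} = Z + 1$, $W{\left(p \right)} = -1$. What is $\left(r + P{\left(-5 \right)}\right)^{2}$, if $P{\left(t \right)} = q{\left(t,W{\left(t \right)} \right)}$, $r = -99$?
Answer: $10609$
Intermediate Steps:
$q{\left(Z,z \right)} = 1 + Z$
$P{\left(t \right)} = 1 + t$
$\left(r + P{\left(-5 \right)}\right)^{2} = \left(-99 + \left(1 - 5\right)\right)^{2} = \left(-99 - 4\right)^{2} = \left(-103\right)^{2} = 10609$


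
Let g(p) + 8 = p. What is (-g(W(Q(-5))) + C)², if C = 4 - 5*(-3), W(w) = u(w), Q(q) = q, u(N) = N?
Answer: 1024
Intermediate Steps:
W(w) = w
g(p) = -8 + p
C = 19 (C = 4 + 15 = 19)
(-g(W(Q(-5))) + C)² = (-(-8 - 5) + 19)² = (-1*(-13) + 19)² = (13 + 19)² = 32² = 1024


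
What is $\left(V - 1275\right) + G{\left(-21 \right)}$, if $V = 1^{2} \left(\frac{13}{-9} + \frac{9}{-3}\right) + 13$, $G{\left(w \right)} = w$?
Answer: $- \frac{11587}{9} \approx -1287.4$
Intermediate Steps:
$V = \frac{77}{9}$ ($V = 1 \left(13 \left(- \frac{1}{9}\right) + 9 \left(- \frac{1}{3}\right)\right) + 13 = 1 \left(- \frac{13}{9} - 3\right) + 13 = 1 \left(- \frac{40}{9}\right) + 13 = - \frac{40}{9} + 13 = \frac{77}{9} \approx 8.5556$)
$\left(V - 1275\right) + G{\left(-21 \right)} = \left(\frac{77}{9} - 1275\right) - 21 = - \frac{11398}{9} - 21 = - \frac{11587}{9}$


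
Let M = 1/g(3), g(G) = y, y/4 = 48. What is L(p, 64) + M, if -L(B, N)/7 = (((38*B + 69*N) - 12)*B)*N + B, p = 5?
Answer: -1975794239/192 ≈ -1.0291e+7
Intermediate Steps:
y = 192 (y = 4*48 = 192)
g(G) = 192
L(B, N) = -7*B - 7*B*N*(-12 + 38*B + 69*N) (L(B, N) = -7*((((38*B + 69*N) - 12)*B)*N + B) = -7*(((-12 + 38*B + 69*N)*B)*N + B) = -7*((B*(-12 + 38*B + 69*N))*N + B) = -7*(B*N*(-12 + 38*B + 69*N) + B) = -7*(B + B*N*(-12 + 38*B + 69*N)) = -7*B - 7*B*N*(-12 + 38*B + 69*N))
M = 1/192 ≈ 0.0052083
L(p, 64) + M = 7*5*(-1 - 69*64² + 12*64 - 38*5*64) + 1/192 = 7*5*(-1 - 69*4096 + 768 - 12160) + 1/192 = 7*5*(-1 - 282624 + 768 - 12160) + 1/192 = 7*5*(-294017) + 1/192 = -10290595 + 1/192 = -1975794239/192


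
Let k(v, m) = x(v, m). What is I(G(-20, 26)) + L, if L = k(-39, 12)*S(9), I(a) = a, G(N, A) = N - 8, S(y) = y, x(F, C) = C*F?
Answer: -4240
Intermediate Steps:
k(v, m) = m*v
G(N, A) = -8 + N
L = -4212 (L = (12*(-39))*9 = -468*9 = -4212)
I(G(-20, 26)) + L = (-8 - 20) - 4212 = -28 - 4212 = -4240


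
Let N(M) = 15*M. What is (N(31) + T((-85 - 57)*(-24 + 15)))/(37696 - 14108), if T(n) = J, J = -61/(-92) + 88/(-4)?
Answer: 40817/2170096 ≈ 0.018809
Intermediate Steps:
J = -1963/92 (J = -61*(-1/92) + 88*(-¼) = 61/92 - 22 = -1963/92 ≈ -21.337)
T(n) = -1963/92
(N(31) + T((-85 - 57)*(-24 + 15)))/(37696 - 14108) = (15*31 - 1963/92)/(37696 - 14108) = (465 - 1963/92)/23588 = (40817/92)*(1/23588) = 40817/2170096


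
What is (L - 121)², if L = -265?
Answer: 148996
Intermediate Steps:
(L - 121)² = (-265 - 121)² = (-386)² = 148996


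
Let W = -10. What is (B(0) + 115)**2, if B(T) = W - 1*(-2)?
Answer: 11449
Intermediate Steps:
B(T) = -8 (B(T) = -10 - 1*(-2) = -10 + 2 = -8)
(B(0) + 115)**2 = (-8 + 115)**2 = 107**2 = 11449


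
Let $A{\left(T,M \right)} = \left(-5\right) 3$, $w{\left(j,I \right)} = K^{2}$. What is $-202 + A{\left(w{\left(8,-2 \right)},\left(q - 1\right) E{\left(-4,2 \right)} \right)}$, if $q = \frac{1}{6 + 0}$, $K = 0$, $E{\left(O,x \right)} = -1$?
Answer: $-217$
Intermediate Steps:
$q = \frac{1}{6} \approx 0.16667$
$w{\left(j,I \right)} = 0$ ($w{\left(j,I \right)} = 0^{2} = 0$)
$A{\left(T,M \right)} = -15$
$-202 + A{\left(w{\left(8,-2 \right)},\left(q - 1\right) E{\left(-4,2 \right)} \right)} = -202 - 15 = -217$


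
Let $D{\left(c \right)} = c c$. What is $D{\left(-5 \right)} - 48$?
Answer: $-23$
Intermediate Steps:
$D{\left(c \right)} = c^{2}$
$D{\left(-5 \right)} - 48 = \left(-5\right)^{2} - 48 = 25 - 48 = -23$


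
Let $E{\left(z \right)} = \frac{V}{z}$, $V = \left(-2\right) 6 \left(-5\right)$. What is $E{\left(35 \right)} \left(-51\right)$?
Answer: $- \frac{612}{7} \approx -87.429$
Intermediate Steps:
$V = 60$ ($V = \left(-12\right) \left(-5\right) = 60$)
$E{\left(z \right)} = \frac{60}{z}$
$E{\left(35 \right)} \left(-51\right) = \frac{60}{35} \left(-51\right) = 60 \cdot \frac{1}{35} \left(-51\right) = \frac{12}{7} \left(-51\right) = - \frac{612}{7}$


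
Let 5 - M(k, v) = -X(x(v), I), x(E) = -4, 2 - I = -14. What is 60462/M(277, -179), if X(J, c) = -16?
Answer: -60462/11 ≈ -5496.5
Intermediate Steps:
I = 16 (I = 2 - 1*(-14) = 2 + 14 = 16)
M(k, v) = -11 (M(k, v) = 5 - (-1)*(-16) = 5 - 1*16 = 5 - 16 = -11)
60462/M(277, -179) = 60462/(-11) = 60462*(-1/11) = -60462/11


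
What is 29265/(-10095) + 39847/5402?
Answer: 16277729/3635546 ≈ 4.4774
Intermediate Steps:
29265/(-10095) + 39847/5402 = 29265*(-1/10095) + 39847*(1/5402) = -1951/673 + 39847/5402 = 16277729/3635546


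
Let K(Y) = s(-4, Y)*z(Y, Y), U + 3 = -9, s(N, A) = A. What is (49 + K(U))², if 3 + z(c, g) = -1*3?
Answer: 14641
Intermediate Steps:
z(c, g) = -6 (z(c, g) = -3 - 1*3 = -3 - 3 = -6)
U = -12 (U = -3 - 9 = -12)
K(Y) = -6*Y (K(Y) = Y*(-6) = -6*Y)
(49 + K(U))² = (49 - 6*(-12))² = (49 + 72)² = 121² = 14641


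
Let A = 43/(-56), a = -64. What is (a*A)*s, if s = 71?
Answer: 24424/7 ≈ 3489.1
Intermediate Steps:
A = -43/56 (A = 43*(-1/56) = -43/56 ≈ -0.76786)
(a*A)*s = -64*(-43/56)*71 = (344/7)*71 = 24424/7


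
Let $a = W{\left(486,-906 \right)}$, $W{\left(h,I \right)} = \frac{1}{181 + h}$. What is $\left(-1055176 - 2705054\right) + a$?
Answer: $- \frac{2508073409}{667} \approx -3.7602 \cdot 10^{6}$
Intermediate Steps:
$a = \frac{1}{667}$ ($a = \frac{1}{181 + 486} = \frac{1}{667} \approx 0.0014993$)
$\left(-1055176 - 2705054\right) + a = \left(-1055176 - 2705054\right) + \frac{1}{667} = -3760230 + \frac{1}{667} = - \frac{2508073409}{667}$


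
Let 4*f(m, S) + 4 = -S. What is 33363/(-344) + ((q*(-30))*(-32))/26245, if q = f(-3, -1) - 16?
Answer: -176228691/1805656 ≈ -97.598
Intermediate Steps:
f(m, S) = -1 - S/4 (f(m, S) = -1 + (-S)/4 = -1 - S/4)
q = -67/4 (q = (-1 - 1/4*(-1)) - 16 = (-1 + 1/4) - 16 = -3/4 - 16 = -67/4 ≈ -16.750)
33363/(-344) + ((q*(-30))*(-32))/26245 = 33363/(-344) + (-67/4*(-30)*(-32))/26245 = 33363*(-1/344) + ((1005/2)*(-32))*(1/26245) = -33363/344 - 16080*1/26245 = -33363/344 - 3216/5249 = -176228691/1805656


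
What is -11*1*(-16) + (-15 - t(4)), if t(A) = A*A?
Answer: 145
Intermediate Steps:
t(A) = A**2
-11*1*(-16) + (-15 - t(4)) = -11*1*(-16) + (-15 - 1*4**2) = -11*(-16) + (-15 - 1*16) = 176 + (-15 - 16) = 176 - 31 = 145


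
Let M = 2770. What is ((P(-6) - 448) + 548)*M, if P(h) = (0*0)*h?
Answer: 277000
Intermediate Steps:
P(h) = 0 (P(h) = 0*h = 0)
((P(-6) - 448) + 548)*M = ((0 - 448) + 548)*2770 = (-448 + 548)*2770 = 100*2770 = 277000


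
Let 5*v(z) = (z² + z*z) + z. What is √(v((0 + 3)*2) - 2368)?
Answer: I*√58810/5 ≈ 48.502*I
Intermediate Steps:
v(z) = z/5 + 2*z²/5 (v(z) = ((z² + z*z) + z)/5 = ((z² + z²) + z)/5 = (2*z² + z)/5 = (z + 2*z²)/5 = z/5 + 2*z²/5)
√(v((0 + 3)*2) - 2368) = √(((0 + 3)*2)*(1 + 2*((0 + 3)*2))/5 - 2368) = √((3*2)*(1 + 2*(3*2))/5 - 2368) = √((⅕)*6*(1 + 2*6) - 2368) = √((⅕)*6*(1 + 12) - 2368) = √((⅕)*6*13 - 2368) = √(78/5 - 2368) = √(-11762/5) = I*√58810/5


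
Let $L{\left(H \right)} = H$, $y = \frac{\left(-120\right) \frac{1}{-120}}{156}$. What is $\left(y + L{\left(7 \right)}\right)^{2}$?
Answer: $\frac{1194649}{24336} \approx 49.09$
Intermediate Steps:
$y = \frac{1}{156}$ ($y = \left(-120\right) \left(- \frac{1}{120}\right) \frac{1}{156} = 1 \cdot \frac{1}{156} = \frac{1}{156} \approx 0.0064103$)
$\left(y + L{\left(7 \right)}\right)^{2} = \left(\frac{1}{156} + 7\right)^{2} = \left(\frac{1093}{156}\right)^{2} = \frac{1194649}{24336}$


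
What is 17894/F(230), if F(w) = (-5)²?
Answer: 17894/25 ≈ 715.76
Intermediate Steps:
F(w) = 25
17894/F(230) = 17894/25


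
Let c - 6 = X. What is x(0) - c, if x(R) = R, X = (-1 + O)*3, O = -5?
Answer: 12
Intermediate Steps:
X = -18 (X = (-1 - 5)*3 = -6*3 = -18)
c = -12 (c = 6 - 18 = -12)
x(0) - c = 0 - 1*(-12) = 0 + 12 = 12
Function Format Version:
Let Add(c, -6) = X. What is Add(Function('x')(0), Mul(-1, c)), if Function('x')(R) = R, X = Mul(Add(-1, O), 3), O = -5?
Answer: 12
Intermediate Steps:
X = -18 (X = Mul(Add(-1, -5), 3) = Mul(-6, 3) = -18)
c = -12 (c = Add(6, -18) = -12)
Add(Function('x')(0), Mul(-1, c)) = Add(0, Mul(-1, -12)) = Add(0, 12) = 12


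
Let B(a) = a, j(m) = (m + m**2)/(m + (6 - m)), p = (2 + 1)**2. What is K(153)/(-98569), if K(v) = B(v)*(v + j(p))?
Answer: -25704/98569 ≈ -0.26077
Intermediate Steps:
p = 9 (p = 3**2 = 9)
j(m) = m/6 + m**2/6 (j(m) = (m + m**2)/6 = (m + m**2)*(1/6) = m/6 + m**2/6)
K(v) = v*(15 + v) (K(v) = v*(v + (1/6)*9*(1 + 9)) = v*(v + (1/6)*9*10) = v*(v + 15) = v*(15 + v))
K(153)/(-98569) = (153*(15 + 153))/(-98569) = (153*168)*(-1/98569) = 25704*(-1/98569) = -25704/98569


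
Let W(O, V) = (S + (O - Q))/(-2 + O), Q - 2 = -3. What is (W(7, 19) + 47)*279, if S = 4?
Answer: 68913/5 ≈ 13783.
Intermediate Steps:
Q = -1 (Q = 2 - 3 = -1)
W(O, V) = (5 + O)/(-2 + O) (W(O, V) = (4 + (O - 1*(-1)))/(-2 + O) = (4 + (O + 1))/(-2 + O) = (4 + (1 + O))/(-2 + O) = (5 + O)/(-2 + O))
(W(7, 19) + 47)*279 = ((5 + 7)/(-2 + 7) + 47)*279 = (12/5 + 47)*279 = (247/5)*279 = 68913/5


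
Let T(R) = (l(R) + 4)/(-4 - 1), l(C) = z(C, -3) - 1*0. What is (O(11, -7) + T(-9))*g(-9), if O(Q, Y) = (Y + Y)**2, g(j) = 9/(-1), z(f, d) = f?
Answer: -1773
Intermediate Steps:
g(j) = -9 (g(j) = 9*(-1) = -9)
l(C) = C (l(C) = C - 1*0 = C + 0 = C)
O(Q, Y) = 4*Y**2 (O(Q, Y) = (2*Y)**2 = 4*Y**2)
T(R) = -4/5 - R/5 (T(R) = (R + 4)/(-4 - 1) = (4 + R)/(-5) = (4 + R)*(-1/5) = -4/5 - R/5)
(O(11, -7) + T(-9))*g(-9) = (4*(-7)**2 + (-4/5 - 1/5*(-9)))*(-9) = (4*49 + (-4/5 + 9/5))*(-9) = (196 + 1)*(-9) = 197*(-9) = -1773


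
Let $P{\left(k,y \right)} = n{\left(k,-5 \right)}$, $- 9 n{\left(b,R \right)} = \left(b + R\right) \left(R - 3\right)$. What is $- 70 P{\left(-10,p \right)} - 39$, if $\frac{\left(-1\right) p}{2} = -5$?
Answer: $\frac{2683}{3} \approx 894.33$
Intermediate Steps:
$p = 10$ ($p = \left(-2\right) \left(-5\right) = 10$)
$n{\left(b,R \right)} = - \frac{\left(-3 + R\right) \left(R + b\right)}{9}$ ($n{\left(b,R \right)} = - \frac{\left(b + R\right) \left(R - 3\right)}{9} = - \frac{\left(R + b\right) \left(-3 + R\right)}{9} = - \frac{\left(-3 + R\right) \left(R + b\right)}{9}$)
$P{\left(k,y \right)} = - \frac{40}{9} + \frac{8 k}{9}$ ($P{\left(k,y \right)} = - \frac{\left(-5\right)^{2}}{9} + \frac{1}{3} \left(-5\right) + \frac{k}{3} - - \frac{5 k}{9} = \left(- \frac{1}{9}\right) 25 - \frac{5}{3} + \frac{k}{3} + \frac{5 k}{9} = - \frac{25}{9} - \frac{5}{3} + \frac{k}{3} + \frac{5 k}{9} = - \frac{40}{9} + \frac{8 k}{9}$)
$- 70 P{\left(-10,p \right)} - 39 = - 70 \left(- \frac{40}{9} + \frac{8}{9} \left(-10\right)\right) - 39 = - 70 \left(- \frac{40}{9} - \frac{80}{9}\right) - 39 = \left(-70\right) \left(- \frac{40}{3}\right) - 39 = \frac{2800}{3} - 39 = \frac{2683}{3}$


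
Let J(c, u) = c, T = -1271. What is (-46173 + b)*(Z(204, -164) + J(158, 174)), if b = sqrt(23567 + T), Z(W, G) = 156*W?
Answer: -1476704886 + 63964*sqrt(5574) ≈ -1.4719e+9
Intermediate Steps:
b = 2*sqrt(5574) (b = sqrt(23567 - 1271) = sqrt(22296) = 2*sqrt(5574) ≈ 149.32)
(-46173 + b)*(Z(204, -164) + J(158, 174)) = (-46173 + 2*sqrt(5574))*(156*204 + 158) = (-46173 + 2*sqrt(5574))*(31824 + 158) = (-46173 + 2*sqrt(5574))*31982 = -1476704886 + 63964*sqrt(5574)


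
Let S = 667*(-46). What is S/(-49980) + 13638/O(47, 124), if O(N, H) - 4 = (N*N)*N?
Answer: 644541209/864878910 ≈ 0.74524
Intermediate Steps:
S = -30682
O(N, H) = 4 + N³ (O(N, H) = 4 + (N*N)*N = 4 + N²*N = 4 + N³)
S/(-49980) + 13638/O(47, 124) = -30682/(-49980) + 13638/(4 + 47³) = -30682*(-1/49980) + 13638/(4 + 103823) = 15341/24990 + 13638/103827 = 15341/24990 + 13638*(1/103827) = 15341/24990 + 4546/34609 = 644541209/864878910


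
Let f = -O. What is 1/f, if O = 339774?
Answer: -1/339774 ≈ -2.9431e-6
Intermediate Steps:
f = -339774 (f = -1*339774 = -339774)
1/f = 1/(-339774) = -1/339774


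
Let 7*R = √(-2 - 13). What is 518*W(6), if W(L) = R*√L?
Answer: 222*I*√10 ≈ 702.03*I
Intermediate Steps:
R = I*√15/7 (R = √(-2 - 13)/7 = √(-15)/7 = (I*√15)/7 = I*√15/7 ≈ 0.55328*I)
W(L) = I*√15*√L/7 (W(L) = (I*√15/7)*√L = I*√15*√L/7)
518*W(6) = 518*(I*√15*√6/7) = 518*(3*I*√10/7) = 222*I*√10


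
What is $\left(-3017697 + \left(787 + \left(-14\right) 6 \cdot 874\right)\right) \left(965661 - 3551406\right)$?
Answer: $7990795002870$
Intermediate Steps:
$\left(-3017697 + \left(787 + \left(-14\right) 6 \cdot 874\right)\right) \left(965661 - 3551406\right) = \left(-3017697 + \left(787 - 73416\right)\right) \left(-2585745\right) = \left(-3017697 - 72629\right) \left(-2585745\right) = \left(-3090326\right) \left(-2585745\right) = 7990795002870$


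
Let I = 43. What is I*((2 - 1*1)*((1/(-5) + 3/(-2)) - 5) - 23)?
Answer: -12771/10 ≈ -1277.1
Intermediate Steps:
I*((2 - 1*1)*((1/(-5) + 3/(-2)) - 5) - 23) = 43*((2 - 1*1)*((1/(-5) + 3/(-2)) - 5) - 23) = 43*((2 - 1)*((1*(-1/5) + 3*(-1/2)) - 5) - 23) = 43*(1*((-1/5 - 3/2) - 5) - 23) = 43*(1*(-17/10 - 5) - 23) = 43*(1*(-67/10) - 23) = 43*(-67/10 - 23) = 43*(-297/10) = -12771/10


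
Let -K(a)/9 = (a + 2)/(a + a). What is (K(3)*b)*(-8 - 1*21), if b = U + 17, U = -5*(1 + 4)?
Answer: -1740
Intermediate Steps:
K(a) = -9*(2 + a)/(2*a) (K(a) = -9*(a + 2)/(a + a) = -9*(2 + a)/(2*a))
U = -25 (U = -5*5 = -25)
b = -8 (b = -25 + 17 = -8)
(K(3)*b)*(-8 - 1*21) = ((-9/2 - 9/3)*(-8))*(-8 - 1*21) = ((-9/2 - 9*⅓)*(-8))*(-8 - 21) = ((-9/2 - 3)*(-8))*(-29) = -15/2*(-8)*(-29) = 60*(-29) = -1740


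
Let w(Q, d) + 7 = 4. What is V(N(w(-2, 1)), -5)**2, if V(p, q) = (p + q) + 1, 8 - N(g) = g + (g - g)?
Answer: 49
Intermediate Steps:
w(Q, d) = -3 (w(Q, d) = -7 + 4 = -3)
N(g) = 8 - g (N(g) = 8 - (g + (g - g)) = 8 - (g + 0) = 8 - g)
V(p, q) = 1 + p + q
V(N(w(-2, 1)), -5)**2 = (1 + (8 - 1*(-3)) - 5)**2 = (1 + (8 + 3) - 5)**2 = (1 + 11 - 5)**2 = 7**2 = 49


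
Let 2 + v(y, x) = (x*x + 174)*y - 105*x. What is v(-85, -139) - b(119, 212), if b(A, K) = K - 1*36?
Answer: -1642658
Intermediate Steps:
b(A, K) = -36 + K (b(A, K) = K - 36 = -36 + K)
v(y, x) = -2 - 105*x + y*(174 + x**2) (v(y, x) = -2 + ((x*x + 174)*y - 105*x) = -2 + ((x**2 + 174)*y - 105*x) = -2 + ((174 + x**2)*y - 105*x) = -2 + (y*(174 + x**2) - 105*x) = -2 + (-105*x + y*(174 + x**2)) = -2 - 105*x + y*(174 + x**2))
v(-85, -139) - b(119, 212) = (-2 - 105*(-139) + 174*(-85) - 85*(-139)**2) - (-36 + 212) = (-2 + 14595 - 14790 - 85*19321) - 1*176 = (-2 + 14595 - 14790 - 1642285) - 176 = -1642482 - 176 = -1642658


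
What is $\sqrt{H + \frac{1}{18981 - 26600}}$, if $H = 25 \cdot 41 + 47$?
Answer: $\frac{\sqrt{62228692973}}{7619} \approx 32.741$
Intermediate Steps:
$H = 1072$ ($H = 1025 + 47 = 1072$)
$\sqrt{H + \frac{1}{18981 - 26600}} = \sqrt{1072 + \frac{1}{18981 - 26600}} = \sqrt{1072 + \frac{1}{-7619}} = \sqrt{1072 - \frac{1}{7619}} = \sqrt{\frac{8167567}{7619}} = \frac{\sqrt{62228692973}}{7619}$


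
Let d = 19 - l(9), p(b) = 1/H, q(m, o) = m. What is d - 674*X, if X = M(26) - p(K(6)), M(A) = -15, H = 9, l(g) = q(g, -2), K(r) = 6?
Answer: 91754/9 ≈ 10195.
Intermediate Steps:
l(g) = g
p(b) = ⅑ (p(b) = 1/9 = ⅑)
X = -136/9 (X = -15 - 1*⅑ = -15 - ⅑ = -136/9 ≈ -15.111)
d = 10 (d = 19 - 1*9 = 19 - 9 = 10)
d - 674*X = 10 - 674*(-136/9) = 10 + 91664/9 = 91754/9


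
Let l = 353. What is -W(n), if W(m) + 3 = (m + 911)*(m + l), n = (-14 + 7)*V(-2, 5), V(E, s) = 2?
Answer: -304080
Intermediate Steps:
n = -14 (n = (-14 + 7)*2 = -7*2 = -14)
W(m) = -3 + (353 + m)*(911 + m) (W(m) = -3 + (m + 911)*(m + 353) = -3 + (911 + m)*(353 + m) = -3 + (353 + m)*(911 + m))
-W(n) = -(321580 + (-14)² + 1264*(-14)) = -(321580 + 196 - 17696) = -1*304080 = -304080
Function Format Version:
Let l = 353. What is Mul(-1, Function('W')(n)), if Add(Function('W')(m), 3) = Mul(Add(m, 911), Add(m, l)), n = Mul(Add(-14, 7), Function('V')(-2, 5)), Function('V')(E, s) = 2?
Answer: -304080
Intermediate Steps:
n = -14 (n = Mul(Add(-14, 7), 2) = Mul(-7, 2) = -14)
Function('W')(m) = Add(-3, Mul(Add(353, m), Add(911, m))) (Function('W')(m) = Add(-3, Mul(Add(m, 911), Add(m, 353))) = Add(-3, Mul(Add(911, m), Add(353, m))) = Add(-3, Mul(Add(353, m), Add(911, m))))
Mul(-1, Function('W')(n)) = Mul(-1, Add(321580, Pow(-14, 2), Mul(1264, -14))) = Mul(-1, Add(321580, 196, -17696)) = Mul(-1, 304080) = -304080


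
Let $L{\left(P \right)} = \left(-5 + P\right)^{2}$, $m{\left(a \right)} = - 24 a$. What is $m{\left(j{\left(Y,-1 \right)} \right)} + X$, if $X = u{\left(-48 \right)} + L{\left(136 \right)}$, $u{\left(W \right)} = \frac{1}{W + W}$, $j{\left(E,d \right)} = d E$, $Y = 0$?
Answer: $\frac{1647455}{96} \approx 17161.0$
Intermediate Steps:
$j{\left(E,d \right)} = E d$
$u{\left(W \right)} = \frac{1}{2 W}$
$X = \frac{1647455}{96}$ ($X = \frac{1}{2 \left(-48\right)} + \left(-5 + 136\right)^{2} = \frac{1}{2} \left(- \frac{1}{48}\right) + 131^{2} = - \frac{1}{96} + 17161 = \frac{1647455}{96} \approx 17161.0$)
$m{\left(j{\left(Y,-1 \right)} \right)} + X = - 24 \cdot 0 \left(-1\right) + \frac{1647455}{96} = \left(-24\right) 0 + \frac{1647455}{96} = 0 + \frac{1647455}{96} = \frac{1647455}{96}$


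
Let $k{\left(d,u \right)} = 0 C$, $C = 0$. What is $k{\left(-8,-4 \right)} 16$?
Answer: $0$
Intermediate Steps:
$k{\left(d,u \right)} = 0$ ($k{\left(d,u \right)} = 0 \cdot 0 = 0$)
$k{\left(-8,-4 \right)} 16 = 0 \cdot 16 = 0$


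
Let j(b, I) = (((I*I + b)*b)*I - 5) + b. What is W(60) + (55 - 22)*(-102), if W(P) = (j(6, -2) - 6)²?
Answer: 12259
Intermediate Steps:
j(b, I) = -5 + b + I*b*(b + I²) (j(b, I) = (((I² + b)*b)*I - 5) + b = (((b + I²)*b)*I - 5) + b = ((b*(b + I²))*I - 5) + b = (I*b*(b + I²) - 5) + b = (-5 + I*b*(b + I²)) + b = -5 + b + I*b*(b + I²))
W(P) = 15625 (W(P) = ((-5 + 6 - 2*6² + 6*(-2)³) - 6)² = ((-5 + 6 - 2*36 + 6*(-8)) - 6)² = ((-5 + 6 - 72 - 48) - 6)² = (-119 - 6)² = (-125)² = 15625)
W(60) + (55 - 22)*(-102) = 15625 + (55 - 22)*(-102) = 15625 + 33*(-102) = 15625 - 3366 = 12259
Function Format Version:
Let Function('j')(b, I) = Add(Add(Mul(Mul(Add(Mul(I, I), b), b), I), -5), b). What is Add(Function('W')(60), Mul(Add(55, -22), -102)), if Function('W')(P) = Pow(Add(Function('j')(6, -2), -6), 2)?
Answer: 12259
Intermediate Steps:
Function('j')(b, I) = Add(-5, b, Mul(I, b, Add(b, Pow(I, 2)))) (Function('j')(b, I) = Add(Add(Mul(Mul(Add(Pow(I, 2), b), b), I), -5), b) = Add(Add(Mul(Mul(Add(b, Pow(I, 2)), b), I), -5), b) = Add(Add(Mul(Mul(b, Add(b, Pow(I, 2))), I), -5), b) = Add(Add(Mul(I, b, Add(b, Pow(I, 2))), -5), b) = Add(Add(-5, Mul(I, b, Add(b, Pow(I, 2)))), b) = Add(-5, b, Mul(I, b, Add(b, Pow(I, 2)))))
Function('W')(P) = 15625 (Function('W')(P) = Pow(Add(Add(-5, 6, Mul(-2, Pow(6, 2)), Mul(6, Pow(-2, 3))), -6), 2) = Pow(Add(Add(-5, 6, Mul(-2, 36), Mul(6, -8)), -6), 2) = Pow(Add(Add(-5, 6, -72, -48), -6), 2) = Pow(Add(-119, -6), 2) = Pow(-125, 2) = 15625)
Add(Function('W')(60), Mul(Add(55, -22), -102)) = Add(15625, Mul(Add(55, -22), -102)) = Add(15625, Mul(33, -102)) = Add(15625, -3366) = 12259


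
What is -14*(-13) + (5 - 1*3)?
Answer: 184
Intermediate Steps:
-14*(-13) + (5 - 1*3) = 182 + (5 - 3) = 182 + 2 = 184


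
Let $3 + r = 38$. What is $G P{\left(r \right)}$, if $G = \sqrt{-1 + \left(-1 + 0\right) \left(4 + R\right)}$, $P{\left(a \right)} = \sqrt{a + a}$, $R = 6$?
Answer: $i \sqrt{770} \approx 27.749 i$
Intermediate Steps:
$r = 35$ ($r = -3 + 38 = 35$)
$P{\left(a \right)} = \sqrt{2} \sqrt{a}$ ($P{\left(a \right)} = \sqrt{2 a} = \sqrt{2} \sqrt{a}$)
$G = i \sqrt{11}$ ($G = \sqrt{-1 + \left(-1 + 0\right) \left(4 + 6\right)} = \sqrt{-1 - 10} = \sqrt{-11} = i \sqrt{11} \approx 3.3166 i$)
$G P{\left(r \right)} = i \sqrt{11} \sqrt{2} \sqrt{35} = i \sqrt{11} \sqrt{70} = i \sqrt{770}$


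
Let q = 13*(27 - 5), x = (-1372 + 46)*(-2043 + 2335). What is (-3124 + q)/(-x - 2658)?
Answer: -473/64089 ≈ -0.0073804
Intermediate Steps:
x = -387192 (x = -1326*292 = -387192)
q = 286 (q = 13*22 = 286)
(-3124 + q)/(-x - 2658) = (-3124 + 286)/(-1*(-387192) - 2658) = -2838/(387192 - 2658) = -2838/384534 = -2838*1/384534 = -473/64089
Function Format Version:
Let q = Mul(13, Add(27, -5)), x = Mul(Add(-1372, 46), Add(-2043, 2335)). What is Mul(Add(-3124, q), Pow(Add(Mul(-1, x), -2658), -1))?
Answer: Rational(-473, 64089) ≈ -0.0073804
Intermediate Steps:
x = -387192 (x = Mul(-1326, 292) = -387192)
q = 286 (q = Mul(13, 22) = 286)
Mul(Add(-3124, q), Pow(Add(Mul(-1, x), -2658), -1)) = Mul(Add(-3124, 286), Pow(Add(Mul(-1, -387192), -2658), -1)) = Mul(-2838, Pow(Add(387192, -2658), -1)) = Mul(-2838, Pow(384534, -1)) = Mul(-2838, Rational(1, 384534)) = Rational(-473, 64089)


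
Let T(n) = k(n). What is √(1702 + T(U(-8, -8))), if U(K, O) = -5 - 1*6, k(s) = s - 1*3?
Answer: 2*√422 ≈ 41.085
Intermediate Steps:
k(s) = -3 + s (k(s) = s - 3 = -3 + s)
U(K, O) = -11 (U(K, O) = -5 - 6 = -11)
T(n) = -3 + n
√(1702 + T(U(-8, -8))) = √(1702 + (-3 - 11)) = √(1702 - 14) = √1688 = 2*√422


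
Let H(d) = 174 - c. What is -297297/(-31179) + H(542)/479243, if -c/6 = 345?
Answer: 47515823949/4980772499 ≈ 9.5399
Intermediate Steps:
c = -2070 (c = -6*345 = -2070)
H(d) = 2244 (H(d) = 174 - 1*(-2070) = 174 + 2070 = 2244)
-297297/(-31179) + H(542)/479243 = -297297/(-31179) + 2244/479243 = -297297*(-1/31179) + 2244*(1/479243) = 99099/10393 + 2244/479243 = 47515823949/4980772499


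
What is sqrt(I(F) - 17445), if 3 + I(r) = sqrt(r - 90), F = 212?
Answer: sqrt(-17448 + sqrt(122)) ≈ 132.05*I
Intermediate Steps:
I(r) = -3 + sqrt(-90 + r) (I(r) = -3 + sqrt(r - 90) = -3 + sqrt(-90 + r))
sqrt(I(F) - 17445) = sqrt((-3 + sqrt(-90 + 212)) - 17445) = sqrt((-3 + sqrt(122)) - 17445) = sqrt(-17448 + sqrt(122))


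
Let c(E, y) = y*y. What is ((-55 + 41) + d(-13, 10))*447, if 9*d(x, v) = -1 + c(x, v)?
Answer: -1341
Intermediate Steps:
c(E, y) = y**2
d(x, v) = -1/9 + v**2/9 (d(x, v) = (-1 + v**2)/9 = -1/9 + v**2/9)
((-55 + 41) + d(-13, 10))*447 = ((-55 + 41) + (-1/9 + (1/9)*10**2))*447 = (-14 + (-1/9 + (1/9)*100))*447 = (-14 + (-1/9 + 100/9))*447 = (-14 + 11)*447 = -3*447 = -1341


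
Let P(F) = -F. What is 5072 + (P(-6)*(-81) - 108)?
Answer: 4478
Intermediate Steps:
5072 + (P(-6)*(-81) - 108) = 5072 + (-1*(-6)*(-81) - 108) = 5072 + (6*(-81) - 108) = 5072 + (-486 - 108) = 5072 - 594 = 4478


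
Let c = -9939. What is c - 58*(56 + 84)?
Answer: -18059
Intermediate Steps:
c - 58*(56 + 84) = -9939 - 58*(56 + 84) = -9939 - 58*140 = -9939 - 8120 = -18059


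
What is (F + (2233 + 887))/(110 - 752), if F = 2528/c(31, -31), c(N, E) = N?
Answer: -49624/9951 ≈ -4.9868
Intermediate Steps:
F = 2528/31 ≈ 81.548
(F + (2233 + 887))/(110 - 752) = (2528/31 + (2233 + 887))/(110 - 752) = (2528/31 + 3120)/(-642) = (99248/31)*(-1/642) = -49624/9951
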